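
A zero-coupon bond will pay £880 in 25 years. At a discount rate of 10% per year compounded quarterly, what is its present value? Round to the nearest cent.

£74.49

Growth factor = (1 + 0.025)^100 ≈ 11.8137164.
P = 880/11.8137164 ≈ 74.4897.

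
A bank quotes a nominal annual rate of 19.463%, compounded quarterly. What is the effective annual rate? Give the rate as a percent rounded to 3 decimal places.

20.930%

One year is 4 periods at 0.0486575 each: (1 + 0.0486575)^4 ≈ 1.209302.
EAR = 1.209302 − 1 ≈ 20.93017%.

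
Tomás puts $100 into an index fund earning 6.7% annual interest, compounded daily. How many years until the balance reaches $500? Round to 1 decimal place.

24.0 years

(1 + 0.000183562)^(365t) = 500/100 = 5.
365t·ln(1 + 0.000183562) = ln(5); 365t = 1.6094/0.000183545 ≈ 8768.6381.
t ≈ 24.0237 years.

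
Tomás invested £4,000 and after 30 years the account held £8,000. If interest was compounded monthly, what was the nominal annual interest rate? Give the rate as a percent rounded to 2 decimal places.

The 360-period growth factor is 8,000/4,000 = 2.
r/12 = 2^(1/360) − 1 ≈ 0.00192726, so r ≈ 12·0.00192726 = 2.31272%.

2.31%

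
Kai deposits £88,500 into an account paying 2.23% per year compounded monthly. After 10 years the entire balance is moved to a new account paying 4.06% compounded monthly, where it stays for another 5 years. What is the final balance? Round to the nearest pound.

£135,430

After 10 years at 2.23%: 88,500 × 1.24956195285 ≈ 110,586.2328.
Then 5 years at 4.06%: 110,586.2328 × 1.22465278657 ≈ 135,429.7382.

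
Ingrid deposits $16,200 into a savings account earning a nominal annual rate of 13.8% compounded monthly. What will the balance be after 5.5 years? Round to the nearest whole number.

$34,456

Growth factor = (1 + 0.0115)^66 ≈ 2.1269072373.
A ≈ 16,200 × 2.1269072373 ≈ 34,455.8972.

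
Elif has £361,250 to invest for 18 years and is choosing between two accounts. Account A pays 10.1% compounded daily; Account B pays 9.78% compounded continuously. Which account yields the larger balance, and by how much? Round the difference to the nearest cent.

Account A growth factor: (1 + 0.101/365)^6570 ≈ 6.15797823386; balance ≈ 2,224,569.6370.
Account B growth factor: e^(0.0978·18) = e^1.7604 ≈ 5.814762834417; balance ≈ 2,100,583.0739.
Account A is larger by 123,986.5630.

Account A, by £123,986.56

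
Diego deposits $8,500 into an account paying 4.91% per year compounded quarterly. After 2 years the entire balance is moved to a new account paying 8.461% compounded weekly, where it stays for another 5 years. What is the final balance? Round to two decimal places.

$14,301.64

After 2 years at 4.91%: 8,500 × 1.1025240968 ≈ 9,371.4548.
Then 5 years at 8.461%: 9,371.4548 × 1.526085862 ≈ 14,301.6447.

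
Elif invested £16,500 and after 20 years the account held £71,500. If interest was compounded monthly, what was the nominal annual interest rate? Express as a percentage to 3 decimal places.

The 240-period growth factor is 71,500/16,500 = 4.33333.
r/12 = 4.33333^(1/240) − 1 ≈ 0.00612844, so r ≈ 12·0.00612844 = 7.35413%.

7.354%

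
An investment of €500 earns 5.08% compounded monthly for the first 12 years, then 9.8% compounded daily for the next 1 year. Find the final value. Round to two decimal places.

€1,013.24

After 12 years at 5.08%: 500 × 1.837329778 ≈ 918.6649.
Then 1 years at 9.8%: 918.6649 × 1.102948277 ≈ 1,013.2399.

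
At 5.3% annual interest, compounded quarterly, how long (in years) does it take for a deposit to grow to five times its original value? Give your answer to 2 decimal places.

30.57 years

(1 + 0.01325)^(4t) = 5.
4t = ln 5 / ln(1 + 0.01325) ≈ 1.6094/0.013163 ≈ 122.2700.
t ≈ 30.5675.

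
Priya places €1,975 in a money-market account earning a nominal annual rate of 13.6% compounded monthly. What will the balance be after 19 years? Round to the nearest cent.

Periodic rate = 13.6%/12 = 0.0113333; periods = 12·19 = 228.
A = 1,975·(1 + 0.136/12)^228 ≈ 1,975·13.058862668 ≈ 25,791.2538.

€25,791.25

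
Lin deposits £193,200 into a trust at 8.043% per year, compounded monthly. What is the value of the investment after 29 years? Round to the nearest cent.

£1,975,178.36

Growth factor = (1 + 0.0067025)^348 ≈ 10.22349050184.
A ≈ 193,200 × 10.22349050184 ≈ 1,975,178.3650.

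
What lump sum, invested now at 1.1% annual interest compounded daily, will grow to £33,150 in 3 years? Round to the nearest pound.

Growth factor = (1 + 0.011/365)^1095 ≈ 1.0335500253.
P = 33,150/1.0335500253 ≈ 32,073.9192.

£32,074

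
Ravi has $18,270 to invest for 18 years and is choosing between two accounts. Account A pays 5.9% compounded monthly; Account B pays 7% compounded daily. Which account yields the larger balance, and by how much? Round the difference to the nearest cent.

A: (1 + 0.059/12)^216 ≈ 2.8846332708, so 18,270 × 2.8846332708 ≈ 52,702.2499.
B: (1 + 0.07/365)^6570 ≈ 3.5249956194, so 18,270 × 3.5249956194 ≈ 64,401.6700.
Difference ≈ 11,699.4201 in favor of B.

Account B, by $11,699.42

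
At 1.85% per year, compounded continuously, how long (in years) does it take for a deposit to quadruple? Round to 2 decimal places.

e^(0.0185t) = 4, so 0.0185t = ln 4 ≈ 1.3863.
t ≈ 1.3863/0.0185 ≈ 74.9348.

74.93 years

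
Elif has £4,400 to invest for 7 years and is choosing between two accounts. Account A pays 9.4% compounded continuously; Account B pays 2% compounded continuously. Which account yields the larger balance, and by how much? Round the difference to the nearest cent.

Account A, by £3,434.87

A: e^(0.094·7) = e^0.658 ≈ 1.930926617, so 4,400 × 1.930926617 ≈ 8,496.0771.
B: e^(0.02·7) = e^0.14 ≈ 1.150273799, so 4,400 × 1.150273799 ≈ 5,061.2047.
Difference ≈ 3,434.8724 in favor of A.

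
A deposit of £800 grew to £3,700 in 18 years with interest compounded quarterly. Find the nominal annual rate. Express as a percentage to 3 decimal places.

8.599%

The 72-period growth factor is 3,700/800 = 4.625.
r/4 = 4.625^(1/72) − 1 ≈ 0.0214983, so r ≈ 4·0.0214983 = 8.59933%.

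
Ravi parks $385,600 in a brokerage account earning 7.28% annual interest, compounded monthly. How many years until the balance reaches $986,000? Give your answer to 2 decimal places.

We need (1 + 0.00606667)^(12t) = 2.5571, so 12t = ln 2.5571 / ln 1.006067 ≈ 155.2254.
t ≈ 155.2254/12 = 12.9355 years.

12.94 years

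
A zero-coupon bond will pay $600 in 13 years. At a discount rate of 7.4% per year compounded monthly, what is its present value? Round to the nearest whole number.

$230

Periodic rate = 7.4%/12 = 0.00616667; 156 periods.
P = 600/(1 + 0.074/12)^156 ≈ 600/2.60920603 ≈ 229.9550.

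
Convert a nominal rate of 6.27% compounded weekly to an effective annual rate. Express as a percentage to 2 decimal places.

EAR = (1 + 6.27%/52)^52 − 1 = (1 + 0.00120577)^52 − 1.
(1 + 0.00120577)^52 ≈ 1.064667, so EAR ≈ 6.46672%.

6.47%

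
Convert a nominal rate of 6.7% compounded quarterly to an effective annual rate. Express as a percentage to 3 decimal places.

One year is 4 periods at 0.01675 each: (1 + 0.01675)^4 ≈ 1.068702.
EAR = 1.068702 − 1 ≈ 6.87023%.

6.870%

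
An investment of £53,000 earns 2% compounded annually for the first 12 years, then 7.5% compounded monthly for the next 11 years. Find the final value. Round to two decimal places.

£152,987.47

Phase 1: 53,000·(1 + 0.02)^12 ≈ 67,216.8151.
Phase 2: 67,216.8151·(1 + 0.00625)^132 ≈ 152,987.4678.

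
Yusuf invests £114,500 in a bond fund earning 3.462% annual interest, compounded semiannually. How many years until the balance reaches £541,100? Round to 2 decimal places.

We need (1 + 0.01731)^(2t) = 4.7258, so 2t = ln 4.7258 / ln 1.01731 ≈ 90.4929.
t ≈ 90.4929/2 = 45.2465 years.

45.25 years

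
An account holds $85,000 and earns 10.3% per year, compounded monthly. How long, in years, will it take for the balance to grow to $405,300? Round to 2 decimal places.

We need (1 + 0.00858333)^(12t) = 4.7682, so 12t = ln 4.7682 / ln 1.008583 ≈ 182.7577.
t ≈ 182.7577/12 = 15.2298 years.

15.23 years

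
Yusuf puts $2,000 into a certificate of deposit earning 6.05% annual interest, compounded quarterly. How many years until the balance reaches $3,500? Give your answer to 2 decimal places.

(1 + 0.015125)^(4t) = 3,500/2,000 = 1.75.
4t·ln(1 + 0.015125) = ln(1.75); 4t = 0.55962/0.0150118 ≈ 37.2785.
t ≈ 9.3196 years.

9.32 years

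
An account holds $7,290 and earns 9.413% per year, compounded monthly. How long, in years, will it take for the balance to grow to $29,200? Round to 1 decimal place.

14.8 years

(1 + 0.00784417)^(12t) = 29,200/7,290 = 4.0055.
12t·ln(1 + 0.00784417) = ln(4.0055); 12t = 1.3877/0.00781356 ≈ 177.5970.
t ≈ 14.7998 years.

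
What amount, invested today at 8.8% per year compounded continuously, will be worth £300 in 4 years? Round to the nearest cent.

P = A·e^(−rt) = 300·e^(−0.352).
e^(−0.352) ≈ 0.703280122, so P ≈ 210.9840.

£210.98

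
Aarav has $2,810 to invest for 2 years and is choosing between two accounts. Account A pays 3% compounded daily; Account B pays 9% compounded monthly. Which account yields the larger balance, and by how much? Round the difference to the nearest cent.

Account B, by $378.17

A: (1 + 0.03/365)^730 ≈ 1.061833928, so 2,810 × 1.061833928 ≈ 2,983.7533.
B: (1 + 0.0075)^24 ≈ 1.196413529, so 2,810 × 1.196413529 ≈ 3,361.9220.
Difference ≈ 378.1687 in favor of B.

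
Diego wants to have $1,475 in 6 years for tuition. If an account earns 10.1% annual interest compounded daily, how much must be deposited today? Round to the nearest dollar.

Periodic rate = 10.1%/365 = 0.000276712; 2190 periods.
P = 1,475/(1 + 0.101/365)^2190 ≈ 1,475/1.832930719 ≈ 804.7222.

$805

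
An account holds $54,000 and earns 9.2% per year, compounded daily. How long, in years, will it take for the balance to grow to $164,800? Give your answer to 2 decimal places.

(1 + 0.000252055)^(365t) = 164,800/54,000 = 3.0519.
365t·ln(1 + 0.000252055) = ln(3.0519); 365t = 1.1157/0.000252023 ≈ 4427.1690.
t ≈ 12.1292 years.

12.13 years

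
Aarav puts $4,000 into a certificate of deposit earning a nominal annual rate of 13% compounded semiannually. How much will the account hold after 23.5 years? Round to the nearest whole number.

Growth factor = (1 + 0.065)^47 ≈ 19.294412777.
A ≈ 4,000 × 19.294412777 ≈ 77,177.6511.

$77,178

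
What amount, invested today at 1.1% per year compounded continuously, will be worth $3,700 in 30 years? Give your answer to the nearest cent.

$2,660.02

P = A·e^(−rt) = 3,700·e^(−0.33).
e^(−0.33) ≈ 0.7189237334, so P ≈ 2,660.0178.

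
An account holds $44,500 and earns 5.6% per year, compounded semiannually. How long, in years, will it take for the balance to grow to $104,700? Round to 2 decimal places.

15.49 years

(1 + 0.028)^(2t) = 104,700/44,500 = 2.3528.
2t·ln(1 + 0.028) = ln(2.3528); 2t = 0.85561/0.0276152 ≈ 30.9833.
t ≈ 15.4917 years.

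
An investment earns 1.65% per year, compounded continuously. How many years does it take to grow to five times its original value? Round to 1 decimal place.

97.5 years

e^(0.0165t) = 5, so 0.0165t = ln 5 ≈ 1.6094.
t ≈ 1.6094/0.0165 ≈ 97.5417.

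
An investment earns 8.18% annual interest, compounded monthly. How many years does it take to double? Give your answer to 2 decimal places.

8.50 years

(1 + 0.00681667)^(12t) = 2.
12t = ln 2 / ln(1 + 0.00681667) ≈ 0.69315/0.00679354 ≈ 102.0304.
t ≈ 8.5025.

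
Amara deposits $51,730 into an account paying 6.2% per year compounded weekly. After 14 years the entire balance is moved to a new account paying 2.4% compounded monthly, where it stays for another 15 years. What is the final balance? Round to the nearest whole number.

After 14 years at 6.2%: 51,730 × 2.380910433 ≈ 123,164.4967.
Then 15 years at 2.4%: 123,164.4967 × 1.43281419556 ≈ 176,471.8393.

$176,472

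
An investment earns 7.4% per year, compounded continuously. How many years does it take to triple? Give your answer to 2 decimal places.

e^(0.074t) = 3, so 0.074t = ln 3 ≈ 1.0986.
t ≈ 1.0986/0.074 ≈ 14.8461.

14.85 years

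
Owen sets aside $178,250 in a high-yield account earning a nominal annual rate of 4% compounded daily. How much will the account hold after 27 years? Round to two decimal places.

Periodic rate = 4%/365 = 0.000109589; periods = 365·27 = 9855.
A = 178,250·(1 + 0.04/365)^9855 ≈ 178,250·2.94450530846 ≈ 524,858.0712.

$524,858.07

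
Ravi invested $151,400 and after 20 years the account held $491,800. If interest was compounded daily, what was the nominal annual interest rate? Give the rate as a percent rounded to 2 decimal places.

(1 + r/365)^7300 = 491,800/151,400 = 3.24835.
1 + r/365 = 3.24835^(1/7300) ≈ 1.000161, so r/365 ≈ 0.000161403.
r ≈ 365·0.000161403 = 5.89121%.

5.89%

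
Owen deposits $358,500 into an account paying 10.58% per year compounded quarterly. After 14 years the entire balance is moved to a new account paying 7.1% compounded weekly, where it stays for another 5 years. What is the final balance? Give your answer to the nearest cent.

$2,205,338.66

After 14 years at 10.58%: 358,500 × 4.314363637052 ≈ 1,546,699.3639.
Then 5 years at 7.1%: 1,546,699.3639 × 1.425835367279 ≈ 2,205,338.6556.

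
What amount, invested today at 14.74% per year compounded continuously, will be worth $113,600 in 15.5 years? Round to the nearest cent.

P = A·e^(−rt) = 113,600·e^(−2.2847).
e^(−2.2847) ≈ 0.101804598905, so P ≈ 11,565.0024.

$11,565.00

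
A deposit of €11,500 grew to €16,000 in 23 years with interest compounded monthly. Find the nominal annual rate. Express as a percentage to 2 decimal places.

(1 + r/12)^276 = 16,000/11,500 = 1.3913.
1 + r/12 = 1.3913^(1/276) ≈ 1.001197, so r/12 ≈ 0.00119724.
r ≈ 12·0.00119724 = 1.43669%.

1.44%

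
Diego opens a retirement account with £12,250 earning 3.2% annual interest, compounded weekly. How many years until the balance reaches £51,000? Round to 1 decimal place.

(1 + 0.000615385)^(52t) = 51,000/12,250 = 4.1633.
52t·ln(1 + 0.000615385) = ln(4.1633); 52t = 1.4263/0.000615195 ≈ 2318.4501.
t ≈ 44.5856 years.

44.6 years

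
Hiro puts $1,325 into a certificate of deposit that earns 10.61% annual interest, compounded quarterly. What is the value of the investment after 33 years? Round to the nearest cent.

$41,975.31

Growth factor = (1 + 0.026525)^132 ≈ 31.679480086.
A ≈ 1,325 × 31.679480086 ≈ 41,975.3111.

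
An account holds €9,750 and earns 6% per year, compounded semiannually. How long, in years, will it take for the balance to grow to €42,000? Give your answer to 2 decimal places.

We need (1 + 0.03)^(2t) = 4.3077, so 2t = ln 4.3077 / ln 1.03 ≈ 49.4067.
t ≈ 49.4067/2 = 24.7033 years.

24.70 years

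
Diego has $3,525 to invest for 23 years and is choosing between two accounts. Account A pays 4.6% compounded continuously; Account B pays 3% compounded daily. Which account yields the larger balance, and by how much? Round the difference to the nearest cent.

Account A, by $3,126.48

A: e^(0.046·23) = e^1.058 ≈ 2.8806040162, so 3,525 × 2.8806040162 ≈ 10,154.1292.
B: (1 + 0.03/365)^8395 ≈ 1.993659003, so 3,525 × 1.993659003 ≈ 7,027.6480.
Difference ≈ 3,126.4812 in favor of A.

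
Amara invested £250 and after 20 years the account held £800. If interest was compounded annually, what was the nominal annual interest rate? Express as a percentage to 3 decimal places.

(1 + r)^20 = 800/250 = 3.2.
1 + r = 3.2^(1/20) ≈ 1.059882, so r ≈ 0.059882.
r ≈ 5.98820%.

5.988%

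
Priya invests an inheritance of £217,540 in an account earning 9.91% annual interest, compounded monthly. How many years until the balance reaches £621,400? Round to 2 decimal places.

(1 + 0.00825833)^(12t) = 621,400/217,540 = 2.8565.
12t·ln(1 + 0.00825833) = ln(2.8565); 12t = 1.0496/0.00822442 ≈ 127.6190.
t ≈ 10.6349 years.

10.63 years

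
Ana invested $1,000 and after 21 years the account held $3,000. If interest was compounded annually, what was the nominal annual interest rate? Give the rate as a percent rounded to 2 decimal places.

(1 + r)^21 = 3,000/1,000 = 3.
1 + r = 3^(1/21) ≈ 1.053707, so r ≈ 0.0537075.
r ≈ 5.37075%.

5.37%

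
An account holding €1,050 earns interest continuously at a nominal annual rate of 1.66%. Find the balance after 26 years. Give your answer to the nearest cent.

A = P·e^(rt) = 1,050·e^(0.0166·26) = 1,050·e^0.4316.
e^0.4316 ≈ 1.539719104, so A ≈ 1,616.7051.

€1,616.71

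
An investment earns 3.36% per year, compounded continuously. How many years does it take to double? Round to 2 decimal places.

e^(0.0336t) = 2, so 0.0336t = ln 2 ≈ 0.69315.
t ≈ 0.69315/0.0336 ≈ 20.6294.

20.63 years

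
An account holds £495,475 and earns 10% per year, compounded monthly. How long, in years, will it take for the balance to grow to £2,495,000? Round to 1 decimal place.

16.2 years

We need (1 + 0.00833333)^(12t) = 5.0356, so 12t = ln 5.0356 / ln 1.008333 ≈ 194.7904.
t ≈ 194.7904/12 = 16.2325 years.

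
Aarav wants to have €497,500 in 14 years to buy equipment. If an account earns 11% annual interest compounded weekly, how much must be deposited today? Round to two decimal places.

€106,828.22

Periodic rate = 11%/52 = 0.00211538; 728 periods.
P = 497,500/(1 + 0.11/52)^728 ≈ 497,500/4.65700923623 ≈ 106,828.2184.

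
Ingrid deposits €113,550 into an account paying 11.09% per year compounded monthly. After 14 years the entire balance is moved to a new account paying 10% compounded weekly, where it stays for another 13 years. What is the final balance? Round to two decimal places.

€1,951,716.38

Phase 1: 113,550·(1 + 0.1109/12)^168 ≈ 532,569.2096.
Phase 2: 532,569.2096·(1 + 0.1/52)^676 ≈ 1,951,716.3825.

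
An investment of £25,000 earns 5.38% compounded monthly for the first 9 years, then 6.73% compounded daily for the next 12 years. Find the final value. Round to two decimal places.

Phase 1: 25,000·(1 + 0.0538/12)^108 ≈ 40,528.0223.
Phase 2: 40,528.0223·(1 + 0.0673/365)^4380 ≈ 90,878.1136.

£90,878.11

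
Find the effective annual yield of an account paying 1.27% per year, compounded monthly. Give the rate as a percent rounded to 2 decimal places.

1.28%

EAR = (1 + 1.27%/12)^12 − 1 = (1 + 0.00105833)^12 − 1.
(1 + 0.00105833)^12 ≈ 1.012774, so EAR ≈ 1.27742%.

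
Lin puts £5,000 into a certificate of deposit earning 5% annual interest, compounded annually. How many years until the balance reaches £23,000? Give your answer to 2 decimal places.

(1 + 0.05)^t = 23,000/5,000 = 4.6.
t·ln(1 + 0.05) = ln(4.6); t = 1.5261/0.0487902 ≈ 31.2779.

31.28 years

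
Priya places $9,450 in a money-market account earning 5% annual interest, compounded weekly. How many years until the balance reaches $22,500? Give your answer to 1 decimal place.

(1 + 0.000961538)^(52t) = 22,500/9,450 = 2.381.
52t·ln(1 + 0.000961538) = ln(2.381); 52t = 0.8675/0.000961076 ≈ 902.6343.
t ≈ 17.3584 years.

17.4 years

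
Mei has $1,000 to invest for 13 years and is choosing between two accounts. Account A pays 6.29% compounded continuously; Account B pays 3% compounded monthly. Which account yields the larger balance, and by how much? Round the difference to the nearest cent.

A: e^(0.0629·13) = e^0.8177 ≈ 2.265283689, so 1,000 × 2.265283689 ≈ 2,265.2837.
B: (1 + 0.0025)^156 ≈ 1.476262138, so 1,000 × 1.476262138 ≈ 1,476.2621.
Difference ≈ 789.0216 in favor of A.

Account A, by $789.02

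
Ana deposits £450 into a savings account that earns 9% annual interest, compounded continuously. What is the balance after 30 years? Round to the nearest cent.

A = P·e^(rt) = 450·e^(0.09·30) = 450·e^2.7.
e^2.7 ≈ 14.87973172, so A ≈ 6,695.8793.

£6,695.88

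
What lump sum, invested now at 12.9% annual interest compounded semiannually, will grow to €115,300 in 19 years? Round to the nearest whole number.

Periodic rate = 12.9%/2 = 0.0645; 38 periods.
P = 115,300/(1 + 0.0645)^38 ≈ 115,300/10.7531399829 ≈ 10,722.4495.

€10,722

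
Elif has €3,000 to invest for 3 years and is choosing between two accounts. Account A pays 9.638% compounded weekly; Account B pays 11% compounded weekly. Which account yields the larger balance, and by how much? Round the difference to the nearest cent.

A: (1 + 0.09638/52)^156 ≈ 1.334921349, so 3,000 × 1.334921349 ≈ 4,004.7640.
B: (1 + 0.11/52)^156 ≈ 1.390483395, so 3,000 × 1.390483395 ≈ 4,171.4502.
Difference ≈ 166.6861 in favor of B.

Account B, by €166.69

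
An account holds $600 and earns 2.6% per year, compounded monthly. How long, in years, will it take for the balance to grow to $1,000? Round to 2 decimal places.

(1 + 0.00216667)^(12t) = 1,000/600 = 1.6667.
12t·ln(1 + 0.00216667) = ln(1.6667); 12t = 0.51083/0.00216432 ≈ 236.0210.
t ≈ 19.6684 years.

19.67 years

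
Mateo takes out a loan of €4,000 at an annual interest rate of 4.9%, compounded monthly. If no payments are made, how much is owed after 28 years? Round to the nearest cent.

Periodic rate = 4.9%/12 = 0.00408333; periods = 12·28 = 336.
A = 4,000·(1 + 0.049/12)^336 ≈ 4,000·3.9322289795 ≈ 15,728.9159.

€15,728.92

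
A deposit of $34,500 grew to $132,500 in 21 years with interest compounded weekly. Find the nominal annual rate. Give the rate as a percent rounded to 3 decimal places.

The 1092-period growth factor is 132,500/34,500 = 3.84058.
r/52 = 3.84058^(1/1092) − 1 ≈ 0.00123302, so r ≈ 52·0.00123302 = 6.41168%.

6.412%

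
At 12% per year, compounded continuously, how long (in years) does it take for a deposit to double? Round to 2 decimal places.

5.78 years

e^(0.12t) = 2, so 0.12t = ln 2 ≈ 0.69315.
t ≈ 0.69315/0.12 ≈ 5.7762.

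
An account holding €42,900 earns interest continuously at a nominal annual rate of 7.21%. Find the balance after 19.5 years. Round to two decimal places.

A = P·e^(rt) = 42,900·e^(0.0721·19.5) = 42,900·e^1.40595.
e^1.40595 ≈ 4.07940033134, so A ≈ 175,006.2742.

€175,006.27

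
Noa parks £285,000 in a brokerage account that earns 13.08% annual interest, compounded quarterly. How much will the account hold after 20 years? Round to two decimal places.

£3,739,202.81

Growth factor = (1 + 0.0327)^80 ≈ 13.12000986758.
A ≈ 285,000 × 13.12000986758 ≈ 3,739,202.8123.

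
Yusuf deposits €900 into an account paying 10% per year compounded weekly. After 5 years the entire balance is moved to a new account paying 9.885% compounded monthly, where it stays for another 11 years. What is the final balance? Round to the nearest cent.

€4,380.03

After 5 years at 10%: 900 × 1.647929821 ≈ 1,483.1368.
Then 11 years at 9.885%: 1,483.1368 × 2.953219469 ≈ 4,380.0286.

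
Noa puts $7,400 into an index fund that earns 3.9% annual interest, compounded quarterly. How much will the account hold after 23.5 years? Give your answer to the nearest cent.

Growth factor = (1 + 0.00975)^94 ≈ 2.4894477367.
A ≈ 7,400 × 2.4894477367 ≈ 18,421.9133.

$18,421.91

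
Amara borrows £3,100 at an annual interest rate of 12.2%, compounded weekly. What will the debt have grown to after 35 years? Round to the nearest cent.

£220,610.98

Periodic rate = 12.2%/52 = 0.00234615; periods = 52·35 = 1820.
A = 3,100·(1 + 0.122/52)^1820 ≈ 3,100·71.164833325 ≈ 220,610.9833.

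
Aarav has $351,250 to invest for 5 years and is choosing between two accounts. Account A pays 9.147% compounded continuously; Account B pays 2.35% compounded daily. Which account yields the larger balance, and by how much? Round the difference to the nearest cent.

Account A growth factor: e^(0.09147·5) = e^0.45735 ≈ 1.5798817461; balance ≈ 554,933.4633.
Account B growth factor: (1 + 0.0235/365)^1825 ≈ 1.12467737599; balance ≈ 395,042.9283.
Account A is larger by 159,890.5350.

Account A, by $159,890.54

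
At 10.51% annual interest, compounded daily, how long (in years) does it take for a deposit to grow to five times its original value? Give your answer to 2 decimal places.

(1 + 0.000287945)^(365t) = 5.
365t = ln 5 / ln(1 + 0.000287945) ≈ 1.6094/0.000287904 ≈ 5590.1942.
t ≈ 15.3156.

15.32 years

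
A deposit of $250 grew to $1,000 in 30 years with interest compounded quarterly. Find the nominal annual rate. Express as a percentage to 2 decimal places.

(1 + r/4)^120 = 1,000/250 = 4.
1 + r/4 = 4^(1/120) ≈ 1.011619, so r/4 ≈ 0.0116194.
r ≈ 4·0.0116194 = 4.64778%.

4.65%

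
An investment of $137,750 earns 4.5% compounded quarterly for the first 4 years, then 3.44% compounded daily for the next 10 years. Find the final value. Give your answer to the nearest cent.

After 4 years at 4.5%: 137,750 × 1.19601480026 ≈ 164,751.0387.
Then 10 years at 3.44%: 164,751.0387 × 1.41055577107 ≈ 232,390.5285.

$232,390.53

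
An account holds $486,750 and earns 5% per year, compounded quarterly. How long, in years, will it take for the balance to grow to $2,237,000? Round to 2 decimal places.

We need (1 + 0.0125)^(4t) = 4.5958, so 4t = ln 4.5958 / ln 1.0125 ≈ 122.7722.
t ≈ 122.7722/4 = 30.6931 years.

30.69 years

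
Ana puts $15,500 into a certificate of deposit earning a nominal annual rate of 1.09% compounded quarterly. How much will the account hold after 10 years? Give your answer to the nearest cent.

Periodic rate = 1.09%/4 = 0.002725; periods = 4·10 = 40.
A = 15,500·(1 + 0.002725)^40 ≈ 15,500·1.1149970473 ≈ 17,282.4542.

$17,282.45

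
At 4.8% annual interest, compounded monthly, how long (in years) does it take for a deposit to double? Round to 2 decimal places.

(1 + 0.004)^(12t) = 2.
12t = ln 2 / ln(1 + 0.004) ≈ 0.69315/0.00399202 ≈ 173.6331.
t ≈ 14.4694.

14.47 years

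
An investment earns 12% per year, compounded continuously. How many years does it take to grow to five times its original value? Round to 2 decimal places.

e^(0.12t) = 5, so 0.12t = ln 5 ≈ 1.6094.
t ≈ 1.6094/0.12 ≈ 13.4120.

13.41 years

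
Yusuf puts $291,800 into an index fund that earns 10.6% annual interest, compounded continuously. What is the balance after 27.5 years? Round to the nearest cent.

A = P·e^(rt) = 291,800·e^(0.106·27.5) = 291,800·e^2.915.
e^2.915 ≈ 18.44881240275, so A ≈ 5,383,363.4591.

$5,383,363.46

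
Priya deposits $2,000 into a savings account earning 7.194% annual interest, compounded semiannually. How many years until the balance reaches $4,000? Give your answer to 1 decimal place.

9.8 years

We need (1 + 0.03597)^(2t) = 2, so 2t = ln 2 / ln 1.03597 ≈ 19.6147.
t ≈ 19.6147/2 = 9.8073 years.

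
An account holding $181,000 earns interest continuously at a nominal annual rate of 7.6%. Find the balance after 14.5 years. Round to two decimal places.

A = P·e^(rt) = 181,000·e^(0.076·14.5) = 181,000·e^1.102.
e^1.102 ≈ 3.01018036833, so A ≈ 544,842.6467.

$544,842.65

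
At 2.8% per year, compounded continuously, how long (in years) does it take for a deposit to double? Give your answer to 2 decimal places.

e^(0.028t) = 2, so 0.028t = ln 2 ≈ 0.69315.
t ≈ 0.69315/0.028 ≈ 24.7553.

24.76 years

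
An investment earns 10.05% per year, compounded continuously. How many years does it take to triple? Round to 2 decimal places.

10.93 years

e^(0.1005t) = 3, so 0.1005t = ln 3 ≈ 1.0986.
t ≈ 1.0986/0.1005 ≈ 10.9315.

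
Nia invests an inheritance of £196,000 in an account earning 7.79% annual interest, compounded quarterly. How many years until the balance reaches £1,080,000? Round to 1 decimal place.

22.1 years

(1 + 0.019475)^(4t) = 1,080,000/196,000 = 5.5102.
4t·ln(1 + 0.019475) = ln(5.5102); 4t = 1.7066/0.0192878 ≈ 88.4809.
t ≈ 22.1202 years.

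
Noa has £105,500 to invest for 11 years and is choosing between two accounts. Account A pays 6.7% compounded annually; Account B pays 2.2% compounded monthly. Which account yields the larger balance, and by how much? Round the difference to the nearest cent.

Account A, by £80,952.93

Account A growth factor: (1 + 0.067)^11 ≈ 2.04083838305; balance ≈ 215,308.4494.
Account B growth factor: (1 + 0.022/12)^132 ≈ 1.27351199896; balance ≈ 134,355.5159.
Account A is larger by 80,952.9335.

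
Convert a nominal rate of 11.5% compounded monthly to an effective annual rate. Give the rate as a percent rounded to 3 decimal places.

12.126%

One year is 12 periods at 0.00958333 each: (1 + 0.00958333)^12 ≈ 1.121259.
EAR = 1.121259 − 1 ≈ 12.12593%.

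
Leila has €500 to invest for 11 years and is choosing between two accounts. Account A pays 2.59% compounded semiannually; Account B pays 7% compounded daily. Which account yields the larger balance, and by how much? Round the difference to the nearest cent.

Account B, by €416.20

A: (1 + 0.01295)^22 ≈ 1.32719945, so 500 × 1.32719945 ≈ 663.5997.
B: (1 + 0.07/365)^4015 ≈ 2.159606812, so 500 × 2.159606812 ≈ 1,079.8034.
Difference ≈ 416.2037 in favor of B.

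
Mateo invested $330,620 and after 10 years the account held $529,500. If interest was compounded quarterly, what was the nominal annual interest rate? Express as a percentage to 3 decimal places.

4.737%

(1 + r/4)^40 = 529,500/330,620 = 1.60154.
1 + r/4 = 1.60154^(1/40) ≈ 1.011844, so r/4 ≈ 0.0118437.
r ≈ 4·0.0118437 = 4.73747%.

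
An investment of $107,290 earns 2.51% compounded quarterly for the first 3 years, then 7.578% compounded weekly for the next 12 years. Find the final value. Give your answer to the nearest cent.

$286,947.20

After 3 years at 2.51%: 107,290 × 1.07795392453 ≈ 115,653.6766.
Then 12 years at 7.578%: 115,653.6766 × 2.48109013556 ≈ 286,947.1961.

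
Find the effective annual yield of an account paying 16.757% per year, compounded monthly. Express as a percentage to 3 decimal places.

EAR = (1 + 16.757%/12)^12 − 1 = (1 + 0.0139642)^12 − 1.
(1 + 0.0139642)^12 ≈ 1.181058, so EAR ≈ 18.10582%.

18.106%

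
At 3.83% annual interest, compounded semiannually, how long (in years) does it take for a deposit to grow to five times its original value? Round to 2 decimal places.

42.42 years

(1 + 0.01915)^(2t) = 5.
2t = ln 5 / ln(1 + 0.01915) ≈ 1.6094/0.0189689 ≈ 84.8459.
t ≈ 42.4230.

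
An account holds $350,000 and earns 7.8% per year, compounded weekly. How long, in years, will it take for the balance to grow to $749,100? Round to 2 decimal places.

We need (1 + 0.0015)^(52t) = 2.1403, so 52t = ln 2.1403 / ln 1.0015 ≈ 507.6733.
t ≈ 507.6733/52 = 9.7629 years.

9.76 years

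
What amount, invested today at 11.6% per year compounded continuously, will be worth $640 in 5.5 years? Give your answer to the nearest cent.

P = A·e^(−rt) = 640·e^(−0.638).
e^(−0.638) ≈ 0.528348064, so P ≈ 338.1428.

$338.14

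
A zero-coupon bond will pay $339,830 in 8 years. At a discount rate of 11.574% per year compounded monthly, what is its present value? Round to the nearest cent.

$135,228.00

Periodic rate = 11.574%/12 = 0.009645; 96 periods.
P = 339,830/(1 + 0.009645)^96 ≈ 339,830/2.51301507224 ≈ 135,227.9991.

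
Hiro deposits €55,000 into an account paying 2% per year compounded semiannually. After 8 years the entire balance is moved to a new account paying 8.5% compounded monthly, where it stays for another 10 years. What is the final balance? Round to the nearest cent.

€150,436.67

After 8 years at 2%: 55,000 × 1.17257864492 ≈ 64,491.8255.
Then 10 years at 8.5%: 64,491.8255 × 2.33264711624 ≈ 150,436.6707.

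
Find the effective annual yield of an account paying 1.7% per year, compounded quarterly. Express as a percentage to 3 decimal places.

EAR = (1 + 1.7%/4)^4 − 1 = (1 + 0.00425)^4 − 1.
(1 + 0.00425)^4 ≈ 1.017109, so EAR ≈ 1.71087%.

1.711%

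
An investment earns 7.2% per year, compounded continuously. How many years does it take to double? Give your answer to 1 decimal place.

e^(0.072t) = 2, so 0.072t = ln 2 ≈ 0.69315.
t ≈ 0.69315/0.072 ≈ 9.6270.

9.6 years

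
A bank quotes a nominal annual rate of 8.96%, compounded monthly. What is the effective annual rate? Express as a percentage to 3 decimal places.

EAR = (1 + 8.96%/12)^12 − 1 = (1 + 0.00746667)^12 − 1.
(1 + 0.00746667)^12 ≈ 1.093373, so EAR ≈ 9.33727%.

9.337%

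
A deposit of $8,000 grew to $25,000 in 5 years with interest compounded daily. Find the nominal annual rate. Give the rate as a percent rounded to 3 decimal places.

22.796%

(1 + r/365)^1825 = 25,000/8,000 = 3.125.
1 + r/365 = 3.125^(1/1825) ≈ 1.000625, so r/365 ≈ 0.000624542.
r ≈ 365·0.000624542 = 22.79580%.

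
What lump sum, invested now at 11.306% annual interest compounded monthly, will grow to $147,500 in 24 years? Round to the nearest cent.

Periodic rate = 11.306%/12 = 0.00942167; 288 periods.
P = 147,500/(1 + 0.11306/12)^288 ≈ 147,500/14.8907045416 ≈ 9,905.5085.

$9,905.51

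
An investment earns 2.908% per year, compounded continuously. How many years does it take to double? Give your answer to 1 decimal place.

23.8 years

e^(0.02908t) = 2, so 0.02908t = ln 2 ≈ 0.69315.
t ≈ 0.69315/0.02908 ≈ 23.8359.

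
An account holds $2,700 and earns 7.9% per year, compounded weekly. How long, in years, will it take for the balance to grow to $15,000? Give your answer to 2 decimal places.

(1 + 0.00151923)^(52t) = 15,000/2,700 = 5.5556.
52t·ln(1 + 0.00151923) = ln(5.5556); 52t = 1.7148/0.00151808 ≈ 1129.5853.
t ≈ 21.7228 years.

21.72 years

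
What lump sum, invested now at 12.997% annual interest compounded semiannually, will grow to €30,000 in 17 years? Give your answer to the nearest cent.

Growth factor = (1 + 0.064985)^34 ≈ 8.5050856375.
P = 30,000/8.5050856375 ≈ 3,527.3013.

€3,527.30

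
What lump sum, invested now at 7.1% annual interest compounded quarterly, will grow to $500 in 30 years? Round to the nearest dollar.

Growth factor = (1 + 0.01775)^120 ≈ 8.25911144.
P = 500/8.25911144 ≈ 60.5392.

$61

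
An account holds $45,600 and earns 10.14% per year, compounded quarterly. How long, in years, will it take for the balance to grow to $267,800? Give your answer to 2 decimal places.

17.68 years

(1 + 0.02535)^(4t) = 267,800/45,600 = 5.8728.
4t·ln(1 + 0.02535) = ln(5.8728); 4t = 1.7703/0.025034 ≈ 70.7171.
t ≈ 17.6793 years.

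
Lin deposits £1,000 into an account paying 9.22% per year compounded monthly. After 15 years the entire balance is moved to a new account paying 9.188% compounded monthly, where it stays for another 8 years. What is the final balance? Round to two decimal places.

£8,247.86

After 15 years at 9.22%: 1,000 × 3.965825514 ≈ 3,965.8255.
Then 8 years at 9.188%: 3,965.8255 × 2.07973463 ≈ 8,247.8647.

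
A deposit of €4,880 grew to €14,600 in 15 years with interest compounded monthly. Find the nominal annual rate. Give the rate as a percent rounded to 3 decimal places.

7.328%

(1 + r/12)^180 = 14,600/4,880 = 2.9918.
1 + r/12 = 2.9918^(1/180) ≈ 1.006107, so r/12 ≈ 0.00610677.
r ≈ 12·0.00610677 = 7.32813%.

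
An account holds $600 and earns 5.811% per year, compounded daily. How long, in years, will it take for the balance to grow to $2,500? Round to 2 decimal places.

We need (1 + 0.000159205)^(365t) = 4.1667, so 365t = ln 4.1667 / ln 1.000159 ≈ 8964.7037.
t ≈ 8964.7037/365 = 24.5608 years.

24.56 years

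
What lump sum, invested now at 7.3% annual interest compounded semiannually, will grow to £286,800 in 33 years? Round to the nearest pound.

£26,916

Periodic rate = 7.3%/2 = 0.0365; 66 periods.
P = 286,800/(1 + 0.0365)^66 ≈ 286,800/10.6555095922 ≈ 26,915.6531.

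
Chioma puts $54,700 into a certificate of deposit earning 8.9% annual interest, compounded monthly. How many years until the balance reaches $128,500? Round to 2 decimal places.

We need (1 + 0.00741667)^(12t) = 2.3492, so 12t = ln 2.3492 / ln 1.007417 ≈ 115.5814.
t ≈ 115.5814/12 = 9.6318 years.

9.63 years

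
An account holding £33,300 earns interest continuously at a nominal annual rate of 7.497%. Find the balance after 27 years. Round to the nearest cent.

A = P·e^(rt) = 33,300·e^(0.07497·27) = 33,300·e^2.02419.
e^2.02419 ≈ 7.56997677944, so A ≈ 252,080.2268.

£252,080.23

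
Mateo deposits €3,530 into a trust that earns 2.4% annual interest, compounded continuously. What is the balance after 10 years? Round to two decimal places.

€4,487.51

A = P·e^(rt) = 3,530·e^(0.024·10) = 3,530·e^0.24.
e^0.24 ≈ 1.27124915, so A ≈ 4,487.5095.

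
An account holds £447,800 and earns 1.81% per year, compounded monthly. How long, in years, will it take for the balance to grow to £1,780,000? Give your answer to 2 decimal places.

76.30 years

(1 + 0.00150833)^(12t) = 1,780,000/447,800 = 3.975.
12t·ln(1 + 0.00150833) = ln(3.975); 12t = 1.38/0.0015072 ≈ 915.6215.
t ≈ 76.3018 years.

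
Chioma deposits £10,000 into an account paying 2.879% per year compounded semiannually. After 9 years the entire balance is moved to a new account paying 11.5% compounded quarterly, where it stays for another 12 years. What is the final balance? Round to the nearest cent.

Phase 1: 10,000·(1 + 0.014395)^18 ≈ 12,933.8493.
Phase 2: 12,933.8493·(1 + 0.02875)^48 ≈ 50,419.7296.

£50,419.73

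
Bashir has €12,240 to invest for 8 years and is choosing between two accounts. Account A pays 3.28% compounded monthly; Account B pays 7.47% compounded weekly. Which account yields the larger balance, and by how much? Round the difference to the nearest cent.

Account A growth factor: (1 + 0.0328/12)^96 ≈ 1.2995811741; balance ≈ 15,906.8736.
Account B growth factor: (1 + 0.0747/52)^416 ≈ 1.8169716251; balance ≈ 22,239.7327.
Account B is larger by 6,332.8591.

Account B, by €6,332.86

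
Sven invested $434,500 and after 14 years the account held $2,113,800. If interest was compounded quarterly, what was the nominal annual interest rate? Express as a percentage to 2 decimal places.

11.46%

The 56-period growth factor is 2,113,800/434,500 = 4.8649.
r/4 = 4.8649^(1/56) − 1 ≈ 0.0286537, so r ≈ 4·0.0286537 = 11.46147%.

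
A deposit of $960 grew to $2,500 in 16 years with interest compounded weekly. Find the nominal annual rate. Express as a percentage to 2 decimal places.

The 832-period growth factor is 2,500/960 = 2.60417.
r/52 = 2.60417^(1/832) − 1 ≈ 0.00115104, so r ≈ 52·0.00115104 = 5.98540%.

5.99%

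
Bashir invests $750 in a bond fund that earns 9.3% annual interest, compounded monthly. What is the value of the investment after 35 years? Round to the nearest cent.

$19,197.30

Growth factor = (1 + 0.00775)^420 ≈ 25.596398714.
A ≈ 750 × 25.596398714 ≈ 19,197.2990.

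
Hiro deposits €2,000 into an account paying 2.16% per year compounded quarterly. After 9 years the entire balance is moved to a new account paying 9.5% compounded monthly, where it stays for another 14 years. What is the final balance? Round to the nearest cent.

After 9 years at 2.16%: 2,000 × 1.213946961 ≈ 2,427.8939.
Then 14 years at 9.5%: 2,427.8939 × 3.761293966 ≈ 9,132.0228.

€9,132.02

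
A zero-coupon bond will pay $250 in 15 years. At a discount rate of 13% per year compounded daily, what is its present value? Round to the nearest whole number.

$36

Periodic rate = 13%/365 = 0.000356164; 5475 periods.
P = 250/(1 + 0.13/365)^5475 ≈ 250/7.0262478 ≈ 35.5809.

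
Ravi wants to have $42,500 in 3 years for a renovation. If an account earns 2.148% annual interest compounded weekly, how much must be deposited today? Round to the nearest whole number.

Growth factor = (1 + 0.02148/52)^156 ≈ 1.0665473914.
P = 42,500/1.0665473914 ≈ 39,848.2058.

$39,848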